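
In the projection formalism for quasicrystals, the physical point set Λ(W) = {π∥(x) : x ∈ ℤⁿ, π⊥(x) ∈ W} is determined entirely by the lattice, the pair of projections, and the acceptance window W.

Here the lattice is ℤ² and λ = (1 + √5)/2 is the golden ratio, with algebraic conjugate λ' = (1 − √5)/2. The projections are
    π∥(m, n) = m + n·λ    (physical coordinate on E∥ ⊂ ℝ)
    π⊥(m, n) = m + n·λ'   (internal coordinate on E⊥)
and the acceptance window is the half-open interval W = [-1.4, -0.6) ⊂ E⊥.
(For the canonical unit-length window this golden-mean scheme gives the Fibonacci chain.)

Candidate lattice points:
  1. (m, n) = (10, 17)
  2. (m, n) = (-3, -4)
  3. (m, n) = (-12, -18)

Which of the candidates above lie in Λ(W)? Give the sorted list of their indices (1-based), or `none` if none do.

Numerically λ ≈ 1.618034 and λ' = −1/λ ≈ -0.618034.
#1 (10,17): internal coord 10 + (17)·λ' = -0.506578; -0.506578 ∉ [-1.4, -0.6) → out
#2 (-3,-4): internal coord -3 + (-4)·λ' = -0.527864; -0.527864 ∉ [-1.4, -0.6) → out
#3 (-12,-18): internal coord -12 + (-18)·λ' = -0.875388; -0.875388 ∈ [-1.4, -0.6) → IN Λ

3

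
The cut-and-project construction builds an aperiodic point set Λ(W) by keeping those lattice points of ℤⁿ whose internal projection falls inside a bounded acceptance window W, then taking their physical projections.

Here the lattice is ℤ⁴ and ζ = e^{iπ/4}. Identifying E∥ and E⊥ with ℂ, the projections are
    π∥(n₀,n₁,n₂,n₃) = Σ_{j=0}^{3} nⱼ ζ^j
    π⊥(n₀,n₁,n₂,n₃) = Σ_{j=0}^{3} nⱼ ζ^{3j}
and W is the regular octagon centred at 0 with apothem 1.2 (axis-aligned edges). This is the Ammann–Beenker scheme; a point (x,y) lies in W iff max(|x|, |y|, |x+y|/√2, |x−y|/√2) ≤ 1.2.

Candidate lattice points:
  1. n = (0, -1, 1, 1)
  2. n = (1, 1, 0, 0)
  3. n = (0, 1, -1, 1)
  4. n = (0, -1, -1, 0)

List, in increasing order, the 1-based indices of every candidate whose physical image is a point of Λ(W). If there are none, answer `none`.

2, 4

π⊥(n) = n₀ + n₁ζ³ + n₂ζ⁶ + n₃ζ⁹ where ζ = e^{iπ/4}.
#1 (0, -1, 1, 1): internal (1.414214, -1.000000); octagon support 1.707107 vs apothem 1.2 → ∉ W
#2 (1, 1, 0, 0): internal (0.292893, 0.707107); octagon support 0.707107 vs apothem 1.2 → ∈ W
#3 (0, 1, -1, 1): internal (0.000000, 2.414214); octagon support 2.414214 vs apothem 1.2 → ∉ W
#4 (0, -1, -1, 0): internal (0.707107, 0.292893); octagon support 0.707107 vs apothem 1.2 → ∈ W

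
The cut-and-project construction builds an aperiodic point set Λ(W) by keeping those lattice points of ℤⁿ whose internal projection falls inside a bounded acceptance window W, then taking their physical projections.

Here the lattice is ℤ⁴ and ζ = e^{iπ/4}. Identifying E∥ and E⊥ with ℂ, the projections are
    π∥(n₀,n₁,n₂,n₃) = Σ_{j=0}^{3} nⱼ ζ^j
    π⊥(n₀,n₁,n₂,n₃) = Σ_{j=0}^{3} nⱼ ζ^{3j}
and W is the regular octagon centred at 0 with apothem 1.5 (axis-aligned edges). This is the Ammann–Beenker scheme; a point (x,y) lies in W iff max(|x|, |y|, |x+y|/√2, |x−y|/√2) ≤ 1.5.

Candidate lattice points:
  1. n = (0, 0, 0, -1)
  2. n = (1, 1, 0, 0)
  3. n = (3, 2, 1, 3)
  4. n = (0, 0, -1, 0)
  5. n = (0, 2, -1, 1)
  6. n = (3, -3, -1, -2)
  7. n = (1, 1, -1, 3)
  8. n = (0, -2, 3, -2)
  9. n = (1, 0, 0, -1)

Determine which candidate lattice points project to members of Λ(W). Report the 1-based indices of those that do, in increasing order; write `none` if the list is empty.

Internal map: ζ^{3j} for j=0..3 gives (1,0), (−√2/2,√2/2), (0,−1), (√2/2,√2/2).
#1 (0, 0, 0, -1): internal (-0.707107, -0.707107); octagon support 1.000000 vs apothem 1.5 → ∈ W
#2 (1, 1, 0, 0): internal (0.292893, 0.707107); octagon support 0.707107 vs apothem 1.5 → ∈ W
#3 (3, 2, 1, 3): internal (3.707107, 2.535534); octagon support 4.414214 vs apothem 1.5 → ∉ W
#4 (0, 0, -1, 0): internal (0.000000, 1.000000); octagon support 1.000000 vs apothem 1.5 → ∈ W
#5 (0, 2, -1, 1): internal (-0.707107, 3.121320); octagon support 3.121320 vs apothem 1.5 → ∉ W
#6 (3, -3, -1, -2): internal (3.707107, -2.535534); octagon support 4.414214 vs apothem 1.5 → ∉ W
#7 (1, 1, -1, 3): internal (2.414214, 3.828427); octagon support 4.414214 vs apothem 1.5 → ∉ W
#8 (0, -2, 3, -2): internal (0.000000, -5.828427); octagon support 5.828427 vs apothem 1.5 → ∉ W
#9 (1, 0, 0, -1): internal (0.292893, -0.707107); octagon support 0.707107 vs apothem 1.5 → ∈ W

1, 2, 4, 9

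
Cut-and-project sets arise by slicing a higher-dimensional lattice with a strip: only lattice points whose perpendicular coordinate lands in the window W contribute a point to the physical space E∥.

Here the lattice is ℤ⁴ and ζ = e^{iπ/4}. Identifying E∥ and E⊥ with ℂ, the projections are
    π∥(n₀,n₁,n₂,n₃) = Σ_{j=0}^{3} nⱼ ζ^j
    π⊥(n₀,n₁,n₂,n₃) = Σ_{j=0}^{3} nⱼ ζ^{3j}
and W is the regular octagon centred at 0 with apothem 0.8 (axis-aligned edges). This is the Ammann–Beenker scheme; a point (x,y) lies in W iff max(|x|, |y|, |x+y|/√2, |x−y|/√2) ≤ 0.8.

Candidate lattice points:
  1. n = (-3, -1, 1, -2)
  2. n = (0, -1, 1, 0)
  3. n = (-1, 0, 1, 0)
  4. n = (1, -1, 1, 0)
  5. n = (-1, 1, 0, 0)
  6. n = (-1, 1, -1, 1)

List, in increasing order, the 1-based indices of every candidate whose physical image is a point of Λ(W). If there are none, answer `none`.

none

With ζ = e^{iπ/4} the internal vectors are ζ^0,ζ^3,ζ^6,ζ^9.
#1 (-3, -1, 1, -2): internal (-3.7071, -3.1213); octagon support 4.8284 vs apothem 0.8 → ∉ W
#2 (0, -1, 1, 0): internal (0.7071, -1.7071); octagon support 1.7071 vs apothem 0.8 → ∉ W
#3 (-1, 0, 1, 0): internal (-1.0000, -1.0000); octagon support 1.4142 vs apothem 0.8 → ∉ W
#4 (1, -1, 1, 0): internal (1.7071, -1.7071); octagon support 2.4142 vs apothem 0.8 → ∉ W
#5 (-1, 1, 0, 0): internal (-1.7071, 0.7071); octagon support 1.7071 vs apothem 0.8 → ∉ W
#6 (-1, 1, -1, 1): internal (-1.0000, 2.4142); octagon support 2.4142 vs apothem 0.8 → ∉ W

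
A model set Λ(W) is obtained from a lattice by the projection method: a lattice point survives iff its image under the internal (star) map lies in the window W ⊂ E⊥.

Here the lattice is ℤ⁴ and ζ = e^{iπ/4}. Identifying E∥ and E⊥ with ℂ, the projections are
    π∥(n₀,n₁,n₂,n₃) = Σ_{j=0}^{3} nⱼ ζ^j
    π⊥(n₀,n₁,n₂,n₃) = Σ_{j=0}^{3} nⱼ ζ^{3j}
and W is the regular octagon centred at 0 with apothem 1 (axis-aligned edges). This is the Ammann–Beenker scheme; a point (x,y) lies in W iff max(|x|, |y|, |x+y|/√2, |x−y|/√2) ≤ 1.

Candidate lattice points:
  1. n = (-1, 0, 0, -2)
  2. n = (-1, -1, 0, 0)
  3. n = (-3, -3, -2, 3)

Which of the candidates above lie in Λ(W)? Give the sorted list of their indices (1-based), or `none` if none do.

2

π⊥(n) = n₀ + n₁ζ³ + n₂ζ⁶ + n₃ζ⁹ where ζ = e^{iπ/4}.
#1 (-1, 0, 0, -2): internal (-2.41421, -1.41421); octagon support 2.70711 vs apothem 1 → ∉ W
#2 (-1, -1, 0, 0): internal (-0.29289, -0.70711); octagon support 0.70711 vs apothem 1 → ∈ W
#3 (-3, -3, -2, 3): internal (1.24264, 2.00000); octagon support 2.29289 vs apothem 1 → ∉ W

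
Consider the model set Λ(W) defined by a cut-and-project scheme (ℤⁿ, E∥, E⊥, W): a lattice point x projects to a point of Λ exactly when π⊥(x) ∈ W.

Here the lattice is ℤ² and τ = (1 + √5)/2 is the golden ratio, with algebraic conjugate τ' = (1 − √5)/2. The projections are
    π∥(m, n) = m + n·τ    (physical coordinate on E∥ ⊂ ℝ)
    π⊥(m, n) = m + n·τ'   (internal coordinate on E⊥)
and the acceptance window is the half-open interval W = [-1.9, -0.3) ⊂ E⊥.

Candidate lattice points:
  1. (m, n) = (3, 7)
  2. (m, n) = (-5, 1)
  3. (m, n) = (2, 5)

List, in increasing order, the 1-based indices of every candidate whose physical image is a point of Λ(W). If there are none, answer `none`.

Numerically τ ≈ 1.618034 and τ' = −1/τ ≈ -0.618034.
#1 (3,7): internal coord 3 + (7)·τ' = -1.326238; -1.326238 ∈ [-1.9, -0.3) → IN Λ
#2 (-5,1): internal coord -5 + (1)·τ' = -5.618034; -5.618034 ∉ [-1.9, -0.3) → out
#3 (2,5): internal coord 2 + (5)·τ' = -1.090170; -1.090170 ∈ [-1.9, -0.3) → IN Λ

1, 3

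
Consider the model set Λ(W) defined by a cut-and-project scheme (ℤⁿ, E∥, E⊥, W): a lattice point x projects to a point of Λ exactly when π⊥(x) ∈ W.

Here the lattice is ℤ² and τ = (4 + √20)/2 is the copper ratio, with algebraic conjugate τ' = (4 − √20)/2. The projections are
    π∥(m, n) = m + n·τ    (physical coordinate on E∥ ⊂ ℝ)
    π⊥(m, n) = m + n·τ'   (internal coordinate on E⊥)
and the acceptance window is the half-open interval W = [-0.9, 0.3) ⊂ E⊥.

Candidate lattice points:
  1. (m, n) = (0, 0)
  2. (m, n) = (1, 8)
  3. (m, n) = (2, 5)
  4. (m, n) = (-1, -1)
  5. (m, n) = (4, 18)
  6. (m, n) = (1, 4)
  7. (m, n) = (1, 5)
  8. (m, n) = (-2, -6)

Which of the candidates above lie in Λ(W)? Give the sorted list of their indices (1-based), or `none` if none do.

1, 2, 4, 5, 6, 7, 8

Compute τ' = (4−√20)/2 = -0.23607, so π⊥(m,n) = m -0.23607·n.
candidate 1: (m,n)=(0,0) → π∥ = 0+0·τ ≈ 0.00000, π⊥ = 0+0·τ' ≈ 0.00000 ∈ [-0.9, 0.3) ⇒ IN Λ
candidate 2: (m,n)=(1,8) → π∥ = 1+8·τ ≈ 34.88854, π⊥ = 1+8·τ' ≈ -0.88854 ∈ [-0.9, 0.3) ⇒ IN Λ
candidate 3: (m,n)=(2,5) → π∥ = 2+5·τ ≈ 23.18034, π⊥ = 2+5·τ' ≈ 0.81966 ∉ [-0.9, 0.3) ⇒ out
candidate 4: (m,n)=(-1,-1) → π∥ = -1-1·τ ≈ -5.23607, π⊥ = -1-1·τ' ≈ -0.76393 ∈ [-0.9, 0.3) ⇒ IN Λ
candidate 5: (m,n)=(4,18) → π∥ = 4+18·τ ≈ 80.24922, π⊥ = 4+18·τ' ≈ -0.24922 ∈ [-0.9, 0.3) ⇒ IN Λ
candidate 6: (m,n)=(1,4) → π∥ = 1+4·τ ≈ 17.94427, π⊥ = 1+4·τ' ≈ 0.05573 ∈ [-0.9, 0.3) ⇒ IN Λ
candidate 7: (m,n)=(1,5) → π∥ = 1+5·τ ≈ 22.18034, π⊥ = 1+5·τ' ≈ -0.18034 ∈ [-0.9, 0.3) ⇒ IN Λ
candidate 8: (m,n)=(-2,-6) → π∥ = -2-6·τ ≈ -27.41641, π⊥ = -2-6·τ' ≈ -0.58359 ∈ [-0.9, 0.3) ⇒ IN Λ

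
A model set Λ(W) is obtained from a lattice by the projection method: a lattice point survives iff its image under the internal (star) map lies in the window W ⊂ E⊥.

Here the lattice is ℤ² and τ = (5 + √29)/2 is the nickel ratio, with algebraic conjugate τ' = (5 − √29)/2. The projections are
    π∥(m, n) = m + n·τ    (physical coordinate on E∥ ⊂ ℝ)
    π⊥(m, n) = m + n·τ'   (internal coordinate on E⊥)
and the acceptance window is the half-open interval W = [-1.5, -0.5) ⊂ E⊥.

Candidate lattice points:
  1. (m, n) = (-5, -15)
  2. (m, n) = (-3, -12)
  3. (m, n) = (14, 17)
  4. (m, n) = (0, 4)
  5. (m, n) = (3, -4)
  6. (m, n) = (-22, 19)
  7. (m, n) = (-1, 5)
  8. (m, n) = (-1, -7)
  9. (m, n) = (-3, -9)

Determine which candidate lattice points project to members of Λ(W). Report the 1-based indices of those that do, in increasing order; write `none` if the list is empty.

Compute τ' = (5−√29)/2 = -0.192582, so π⊥(m,n) = m -0.192582·n.
#1 (-5,-15): internal coord -5 + (-15)·τ' = -2.111264; -2.111264 ∉ [-1.5, -0.5) → out
#2 (-3,-12): internal coord -3 + (-12)·τ' = -0.689011; -0.689011 ∈ [-1.5, -0.5) → IN Λ
#3 (14,17): internal coord 14 + (17)·τ' = +10.726099; +10.726099 ∉ [-1.5, -0.5) → out
#4 (0,4): internal coord 0 + (4)·τ' = -0.770330; -0.770330 ∈ [-1.5, -0.5) → IN Λ
#5 (3,-4): internal coord 3 + (-4)·τ' = +3.770330; +3.770330 ∉ [-1.5, -0.5) → out
#6 (-22,19): internal coord -22 + (19)·τ' = -25.659066; -25.659066 ∉ [-1.5, -0.5) → out
#7 (-1,5): internal coord -1 + (5)·τ' = -1.962912; -1.962912 ∉ [-1.5, -0.5) → out
#8 (-1,-7): internal coord -1 + (-7)·τ' = +0.348077; +0.348077 ∉ [-1.5, -0.5) → out
#9 (-3,-9): internal coord -3 + (-9)·τ' = -1.266758; -1.266758 ∈ [-1.5, -0.5) → IN Λ

2, 4, 9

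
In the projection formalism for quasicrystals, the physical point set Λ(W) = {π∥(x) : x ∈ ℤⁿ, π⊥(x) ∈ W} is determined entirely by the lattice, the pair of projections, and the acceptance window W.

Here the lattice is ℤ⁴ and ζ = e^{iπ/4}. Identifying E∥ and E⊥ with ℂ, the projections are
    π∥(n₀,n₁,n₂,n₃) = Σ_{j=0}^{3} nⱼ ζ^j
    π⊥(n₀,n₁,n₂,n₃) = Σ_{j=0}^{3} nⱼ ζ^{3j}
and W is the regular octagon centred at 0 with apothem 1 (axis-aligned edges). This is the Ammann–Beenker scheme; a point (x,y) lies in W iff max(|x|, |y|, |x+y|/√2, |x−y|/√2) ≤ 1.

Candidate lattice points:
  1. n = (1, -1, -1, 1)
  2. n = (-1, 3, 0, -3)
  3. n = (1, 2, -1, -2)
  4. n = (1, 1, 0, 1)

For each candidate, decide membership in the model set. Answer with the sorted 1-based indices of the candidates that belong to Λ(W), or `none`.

π⊥(n) = n₀ + n₁ζ³ + n₂ζ⁶ + n₃ζ⁹ where ζ = e^{iπ/4}.
candidate 1: n = (1, -1, -1, 1) → π⊥ ≈ (+2.4142, +1.0000); max(|x|,|y|,|x±y|/√2) = 2.4142 > 1 ⇒ ∉ W
candidate 2: n = (-1, 3, 0, -3) → π⊥ ≈ (-5.2426, +0.0000); max(|x|,|y|,|x±y|/√2) = 5.2426 > 1 ⇒ ∉ W
candidate 3: n = (1, 2, -1, -2) → π⊥ ≈ (-1.8284, +1.0000); max(|x|,|y|,|x±y|/√2) = 2.0000 > 1 ⇒ ∉ W
candidate 4: n = (1, 1, 0, 1) → π⊥ ≈ (+1.0000, +1.4142); max(|x|,|y|,|x±y|/√2) = 1.7071 > 1 ⇒ ∉ W

none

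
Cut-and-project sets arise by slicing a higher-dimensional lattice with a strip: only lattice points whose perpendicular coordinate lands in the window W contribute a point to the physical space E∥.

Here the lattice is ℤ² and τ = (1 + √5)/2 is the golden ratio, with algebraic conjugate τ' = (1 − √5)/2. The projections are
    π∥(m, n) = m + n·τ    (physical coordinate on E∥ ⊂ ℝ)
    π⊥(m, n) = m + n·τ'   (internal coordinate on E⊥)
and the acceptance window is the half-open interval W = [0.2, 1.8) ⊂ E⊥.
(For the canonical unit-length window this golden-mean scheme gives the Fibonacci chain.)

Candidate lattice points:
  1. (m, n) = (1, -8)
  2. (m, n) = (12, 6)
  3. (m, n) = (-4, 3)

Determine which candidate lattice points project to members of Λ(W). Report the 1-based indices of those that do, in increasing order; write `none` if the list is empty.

Compute τ' = (1−√5)/2 = -0.6180, so π⊥(m,n) = m -0.6180·n.
[1] lift (1,-8): star map gives 5.9443; window check 0.2 ≤ 5.9443 < 1.8 is false → out
[2] lift (12,6): star map gives 8.2918; window check 0.2 ≤ 8.2918 < 1.8 is false → out
[3] lift (-4,3): star map gives -5.8541; window check 0.2 ≤ -5.8541 < 1.8 is false → out

none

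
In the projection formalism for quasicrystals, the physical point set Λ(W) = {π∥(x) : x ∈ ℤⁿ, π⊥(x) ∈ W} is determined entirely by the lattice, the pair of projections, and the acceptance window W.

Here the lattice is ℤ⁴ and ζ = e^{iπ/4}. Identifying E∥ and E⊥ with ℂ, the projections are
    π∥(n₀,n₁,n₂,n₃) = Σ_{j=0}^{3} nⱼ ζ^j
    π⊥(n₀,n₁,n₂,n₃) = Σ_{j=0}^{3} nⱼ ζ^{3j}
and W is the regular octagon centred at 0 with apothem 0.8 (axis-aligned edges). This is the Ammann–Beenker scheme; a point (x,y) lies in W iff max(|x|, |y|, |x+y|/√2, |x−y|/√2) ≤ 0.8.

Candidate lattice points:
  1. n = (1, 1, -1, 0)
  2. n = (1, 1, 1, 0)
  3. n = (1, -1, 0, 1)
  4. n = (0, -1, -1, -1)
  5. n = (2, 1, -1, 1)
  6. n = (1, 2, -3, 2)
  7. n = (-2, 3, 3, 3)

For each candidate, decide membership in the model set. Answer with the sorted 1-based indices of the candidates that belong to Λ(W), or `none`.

2, 4

With ζ = e^{iπ/4} the internal vectors are ζ^0,ζ^3,ζ^6,ζ^9.
candidate 1: n = (1, 1, -1, 0) → π⊥ ≈ (+0.29289, +1.70711); max(|x|,|y|,|x±y|/√2) = 1.70711 > 0.8 ⇒ ∉ W
candidate 2: n = (1, 1, 1, 0) → π⊥ ≈ (+0.29289, -0.29289); max(|x|,|y|,|x±y|/√2) = 0.41421 ≤ 0.8 ⇒ ∈ W
candidate 3: n = (1, -1, 0, 1) → π⊥ ≈ (+2.41421, +0.00000); max(|x|,|y|,|x±y|/√2) = 2.41421 > 0.8 ⇒ ∉ W
candidate 4: n = (0, -1, -1, -1) → π⊥ ≈ (+0.00000, -0.41421); max(|x|,|y|,|x±y|/√2) = 0.41421 ≤ 0.8 ⇒ ∈ W
candidate 5: n = (2, 1, -1, 1) → π⊥ ≈ (+2.00000, +2.41421); max(|x|,|y|,|x±y|/√2) = 3.12132 > 0.8 ⇒ ∉ W
candidate 6: n = (1, 2, -3, 2) → π⊥ ≈ (+1.00000, +5.82843); max(|x|,|y|,|x±y|/√2) = 5.82843 > 0.8 ⇒ ∉ W
candidate 7: n = (-2, 3, 3, 3) → π⊥ ≈ (-2.00000, +1.24264); max(|x|,|y|,|x±y|/√2) = 2.29289 > 0.8 ⇒ ∉ W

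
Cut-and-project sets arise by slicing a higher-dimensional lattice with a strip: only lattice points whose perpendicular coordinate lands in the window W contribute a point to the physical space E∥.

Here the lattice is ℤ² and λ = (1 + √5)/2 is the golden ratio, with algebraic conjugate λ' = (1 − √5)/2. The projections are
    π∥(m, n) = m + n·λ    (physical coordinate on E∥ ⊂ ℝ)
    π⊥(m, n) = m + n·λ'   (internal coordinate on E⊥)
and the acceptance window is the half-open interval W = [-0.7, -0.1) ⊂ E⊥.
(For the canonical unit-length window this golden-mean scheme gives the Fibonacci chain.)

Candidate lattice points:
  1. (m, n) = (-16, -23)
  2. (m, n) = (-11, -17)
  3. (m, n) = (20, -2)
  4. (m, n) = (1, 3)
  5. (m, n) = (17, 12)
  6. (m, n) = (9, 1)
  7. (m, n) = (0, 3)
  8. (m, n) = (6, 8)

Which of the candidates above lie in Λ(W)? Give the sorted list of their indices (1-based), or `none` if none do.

Numerically λ ≈ 1.61803 and λ' = −1/λ ≈ -0.61803.
candidate 1: (m,n)=(-16,-23) → π∥ = -16-23·λ ≈ -53.21478, π⊥ = -16-23·λ' ≈ -1.78522 ∉ [-0.7, -0.1) ⇒ out
candidate 2: (m,n)=(-11,-17) → π∥ = -11-17·λ ≈ -38.50658, π⊥ = -11-17·λ' ≈ -0.49342 ∈ [-0.7, -0.1) ⇒ IN Λ
candidate 3: (m,n)=(20,-2) → π∥ = 20-2·λ ≈ 16.76393, π⊥ = 20-2·λ' ≈ 21.23607 ∉ [-0.7, -0.1) ⇒ out
candidate 4: (m,n)=(1,3) → π∥ = 1+3·λ ≈ 5.85410, π⊥ = 1+3·λ' ≈ -0.85410 ∉ [-0.7, -0.1) ⇒ out
candidate 5: (m,n)=(17,12) → π∥ = 17+12·λ ≈ 36.41641, π⊥ = 17+12·λ' ≈ 9.58359 ∉ [-0.7, -0.1) ⇒ out
candidate 6: (m,n)=(9,1) → π∥ = 9+1·λ ≈ 10.61803, π⊥ = 9+1·λ' ≈ 8.38197 ∉ [-0.7, -0.1) ⇒ out
candidate 7: (m,n)=(0,3) → π∥ = 0+3·λ ≈ 4.85410, π⊥ = 0+3·λ' ≈ -1.85410 ∉ [-0.7, -0.1) ⇒ out
candidate 8: (m,n)=(6,8) → π∥ = 6+8·λ ≈ 18.94427, π⊥ = 6+8·λ' ≈ 1.05573 ∉ [-0.7, -0.1) ⇒ out

2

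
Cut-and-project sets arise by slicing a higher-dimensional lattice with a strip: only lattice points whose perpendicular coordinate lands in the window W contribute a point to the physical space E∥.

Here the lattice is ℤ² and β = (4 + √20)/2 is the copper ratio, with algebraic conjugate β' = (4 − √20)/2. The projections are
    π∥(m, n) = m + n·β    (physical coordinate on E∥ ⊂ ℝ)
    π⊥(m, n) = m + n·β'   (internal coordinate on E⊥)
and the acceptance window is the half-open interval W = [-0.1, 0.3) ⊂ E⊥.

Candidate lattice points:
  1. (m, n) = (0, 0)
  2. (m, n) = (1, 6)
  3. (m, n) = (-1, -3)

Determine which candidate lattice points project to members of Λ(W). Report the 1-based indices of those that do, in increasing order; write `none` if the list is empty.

1

Compute β' = (4−√20)/2 = -0.23607, so π⊥(m,n) = m -0.23607·n.
#1 (0,0): internal coord 0 + (0)·β' = +0.00000; +0.00000 ∈ [-0.1, 0.3) → IN Λ
#2 (1,6): internal coord 1 + (6)·β' = -0.41641; -0.41641 ∉ [-0.1, 0.3) → out
#3 (-1,-3): internal coord -1 + (-3)·β' = -0.29180; -0.29180 ∉ [-0.1, 0.3) → out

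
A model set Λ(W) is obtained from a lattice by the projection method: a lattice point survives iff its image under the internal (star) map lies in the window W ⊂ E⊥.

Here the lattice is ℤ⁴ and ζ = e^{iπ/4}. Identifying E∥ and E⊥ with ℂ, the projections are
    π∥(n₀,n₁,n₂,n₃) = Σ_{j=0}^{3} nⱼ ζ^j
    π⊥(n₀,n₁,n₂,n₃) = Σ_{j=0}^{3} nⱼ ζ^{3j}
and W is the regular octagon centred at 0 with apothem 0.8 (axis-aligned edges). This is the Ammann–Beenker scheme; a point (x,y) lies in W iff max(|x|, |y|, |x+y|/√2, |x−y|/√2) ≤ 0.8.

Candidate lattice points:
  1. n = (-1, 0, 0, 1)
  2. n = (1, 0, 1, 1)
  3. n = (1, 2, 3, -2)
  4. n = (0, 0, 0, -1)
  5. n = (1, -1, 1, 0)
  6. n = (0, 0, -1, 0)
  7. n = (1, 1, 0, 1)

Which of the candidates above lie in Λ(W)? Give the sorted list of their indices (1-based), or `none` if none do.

Internal map: ζ^{3j} for j=0..3 gives (1,0), (−√2/2,√2/2), (0,−1), (√2/2,√2/2).
#1 (-1, 0, 0, 1): internal (-0.292893, 0.707107); octagon support 0.707107 vs apothem 0.8 → ∈ W
#2 (1, 0, 1, 1): internal (1.707107, -0.292893); octagon support 1.707107 vs apothem 0.8 → ∉ W
#3 (1, 2, 3, -2): internal (-1.828427, -3.000000); octagon support 3.414214 vs apothem 0.8 → ∉ W
#4 (0, 0, 0, -1): internal (-0.707107, -0.707107); octagon support 1.000000 vs apothem 0.8 → ∉ W
#5 (1, -1, 1, 0): internal (1.707107, -1.707107); octagon support 2.414214 vs apothem 0.8 → ∉ W
#6 (0, 0, -1, 0): internal (0.000000, 1.000000); octagon support 1.000000 vs apothem 0.8 → ∉ W
#7 (1, 1, 0, 1): internal (1.000000, 1.414214); octagon support 1.707107 vs apothem 0.8 → ∉ W

1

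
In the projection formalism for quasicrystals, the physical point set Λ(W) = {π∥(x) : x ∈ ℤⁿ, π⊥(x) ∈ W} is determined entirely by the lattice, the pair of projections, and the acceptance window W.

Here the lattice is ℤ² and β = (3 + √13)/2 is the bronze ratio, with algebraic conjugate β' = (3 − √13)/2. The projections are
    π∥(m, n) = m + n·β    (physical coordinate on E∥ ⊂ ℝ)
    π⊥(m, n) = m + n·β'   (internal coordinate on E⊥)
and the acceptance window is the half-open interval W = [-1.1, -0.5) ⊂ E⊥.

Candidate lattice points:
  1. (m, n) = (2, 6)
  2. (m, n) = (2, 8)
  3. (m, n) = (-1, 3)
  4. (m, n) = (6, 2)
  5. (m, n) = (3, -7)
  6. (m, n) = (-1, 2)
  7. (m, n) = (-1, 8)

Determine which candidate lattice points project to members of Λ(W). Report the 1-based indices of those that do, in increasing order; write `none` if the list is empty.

none

Compute β' = (3−√13)/2 = -0.302776, so π⊥(m,n) = m -0.302776·n.
#1 (2,6): internal coord 2 + (6)·β' = +0.183346; +0.183346 ∉ [-1.1, -0.5) → out
#2 (2,8): internal coord 2 + (8)·β' = -0.422205; -0.422205 ∉ [-1.1, -0.5) → out
#3 (-1,3): internal coord -1 + (3)·β' = -1.908327; -1.908327 ∉ [-1.1, -0.5) → out
#4 (6,2): internal coord 6 + (2)·β' = +5.394449; +5.394449 ∉ [-1.1, -0.5) → out
#5 (3,-7): internal coord 3 + (-7)·β' = +5.119429; +5.119429 ∉ [-1.1, -0.5) → out
#6 (-1,2): internal coord -1 + (2)·β' = -1.605551; -1.605551 ∉ [-1.1, -0.5) → out
#7 (-1,8): internal coord -1 + (8)·β' = -3.422205; -3.422205 ∉ [-1.1, -0.5) → out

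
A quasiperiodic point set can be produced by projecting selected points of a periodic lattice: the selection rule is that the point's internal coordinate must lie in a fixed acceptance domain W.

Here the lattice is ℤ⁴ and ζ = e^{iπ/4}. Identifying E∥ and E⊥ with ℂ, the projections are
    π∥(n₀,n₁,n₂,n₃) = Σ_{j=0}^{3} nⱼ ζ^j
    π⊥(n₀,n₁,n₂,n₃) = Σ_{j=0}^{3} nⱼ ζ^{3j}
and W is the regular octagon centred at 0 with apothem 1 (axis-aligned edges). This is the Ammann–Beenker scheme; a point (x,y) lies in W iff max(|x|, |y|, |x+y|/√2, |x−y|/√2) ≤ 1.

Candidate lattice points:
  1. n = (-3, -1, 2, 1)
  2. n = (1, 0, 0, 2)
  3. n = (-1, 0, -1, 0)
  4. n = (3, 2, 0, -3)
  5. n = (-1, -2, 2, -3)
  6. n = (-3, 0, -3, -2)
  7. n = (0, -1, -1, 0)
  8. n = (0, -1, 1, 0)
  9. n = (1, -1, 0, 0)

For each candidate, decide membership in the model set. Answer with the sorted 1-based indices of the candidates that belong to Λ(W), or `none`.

With ζ = e^{iπ/4} the internal vectors are ζ^0,ζ^3,ζ^6,ζ^9.
candidate 1: n = (-3, -1, 2, 1) → π⊥ ≈ (-1.585786, -2.000000); max(|x|,|y|,|x±y|/√2) = 2.535534 > 1 ⇒ ∉ W
candidate 2: n = (1, 0, 0, 2) → π⊥ ≈ (+2.414214, +1.414214); max(|x|,|y|,|x±y|/√2) = 2.707107 > 1 ⇒ ∉ W
candidate 3: n = (-1, 0, -1, 0) → π⊥ ≈ (-1.000000, +1.000000); max(|x|,|y|,|x±y|/√2) = 1.414214 > 1 ⇒ ∉ W
candidate 4: n = (3, 2, 0, -3) → π⊥ ≈ (-0.535534, -0.707107); max(|x|,|y|,|x±y|/√2) = 0.878680 ≤ 1 ⇒ ∈ W
candidate 5: n = (-1, -2, 2, -3) → π⊥ ≈ (-1.707107, -5.535534); max(|x|,|y|,|x±y|/√2) = 5.535534 > 1 ⇒ ∉ W
candidate 6: n = (-3, 0, -3, -2) → π⊥ ≈ (-4.414214, +1.585786); max(|x|,|y|,|x±y|/√2) = 4.414214 > 1 ⇒ ∉ W
candidate 7: n = (0, -1, -1, 0) → π⊥ ≈ (+0.707107, +0.292893); max(|x|,|y|,|x±y|/√2) = 0.707107 ≤ 1 ⇒ ∈ W
candidate 8: n = (0, -1, 1, 0) → π⊥ ≈ (+0.707107, -1.707107); max(|x|,|y|,|x±y|/√2) = 1.707107 > 1 ⇒ ∉ W
candidate 9: n = (1, -1, 0, 0) → π⊥ ≈ (+1.707107, -0.707107); max(|x|,|y|,|x±y|/√2) = 1.707107 > 1 ⇒ ∉ W

4, 7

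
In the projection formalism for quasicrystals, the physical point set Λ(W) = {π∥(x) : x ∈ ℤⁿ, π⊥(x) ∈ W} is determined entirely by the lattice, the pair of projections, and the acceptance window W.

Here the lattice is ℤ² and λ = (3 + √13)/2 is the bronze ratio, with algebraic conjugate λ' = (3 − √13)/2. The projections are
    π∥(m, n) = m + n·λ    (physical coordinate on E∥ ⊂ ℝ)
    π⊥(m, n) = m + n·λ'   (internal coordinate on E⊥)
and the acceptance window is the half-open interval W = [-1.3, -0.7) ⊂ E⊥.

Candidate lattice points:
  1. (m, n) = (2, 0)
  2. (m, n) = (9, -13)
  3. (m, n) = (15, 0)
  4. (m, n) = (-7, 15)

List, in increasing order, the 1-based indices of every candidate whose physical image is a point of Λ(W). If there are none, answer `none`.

λ' = (3−√13)/2 ≈ -0.30278.
#1 (2,0): internal coord 2 + (0)·λ' = +2.00000; +2.00000 ∉ [-1.3, -0.7) → out
#2 (9,-13): internal coord 9 + (-13)·λ' = +12.93608; +12.93608 ∉ [-1.3, -0.7) → out
#3 (15,0): internal coord 15 + (0)·λ' = +15.00000; +15.00000 ∉ [-1.3, -0.7) → out
#4 (-7,15): internal coord -7 + (15)·λ' = -11.54163; -11.54163 ∉ [-1.3, -0.7) → out

none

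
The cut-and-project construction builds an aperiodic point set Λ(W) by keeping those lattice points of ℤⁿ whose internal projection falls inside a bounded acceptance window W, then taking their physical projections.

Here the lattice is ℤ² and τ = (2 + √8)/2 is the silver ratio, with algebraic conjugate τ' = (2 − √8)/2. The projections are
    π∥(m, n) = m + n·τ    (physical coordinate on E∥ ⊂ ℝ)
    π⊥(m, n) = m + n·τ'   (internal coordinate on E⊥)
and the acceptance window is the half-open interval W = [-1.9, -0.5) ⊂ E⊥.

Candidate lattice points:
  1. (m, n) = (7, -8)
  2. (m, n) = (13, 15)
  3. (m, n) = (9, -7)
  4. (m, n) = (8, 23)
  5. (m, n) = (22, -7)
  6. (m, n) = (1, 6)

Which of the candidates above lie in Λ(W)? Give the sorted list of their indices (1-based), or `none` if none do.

τ' = (2−√8)/2 ≈ -0.414214.
[1] lift (7,-8): star map gives 10.313708; window check -1.9 ≤ 10.313708 < -0.5 is false → out
[2] lift (13,15): star map gives 6.786797; window check -1.9 ≤ 6.786797 < -0.5 is false → out
[3] lift (9,-7): star map gives 11.899495; window check -1.9 ≤ 11.899495 < -0.5 is false → out
[4] lift (8,23): star map gives -1.526912; window check -1.9 ≤ -1.526912 < -0.5 is true → IN Λ
[5] lift (22,-7): star map gives 24.899495; window check -1.9 ≤ 24.899495 < -0.5 is false → out
[6] lift (1,6): star map gives -1.485281; window check -1.9 ≤ -1.485281 < -0.5 is true → IN Λ

4, 6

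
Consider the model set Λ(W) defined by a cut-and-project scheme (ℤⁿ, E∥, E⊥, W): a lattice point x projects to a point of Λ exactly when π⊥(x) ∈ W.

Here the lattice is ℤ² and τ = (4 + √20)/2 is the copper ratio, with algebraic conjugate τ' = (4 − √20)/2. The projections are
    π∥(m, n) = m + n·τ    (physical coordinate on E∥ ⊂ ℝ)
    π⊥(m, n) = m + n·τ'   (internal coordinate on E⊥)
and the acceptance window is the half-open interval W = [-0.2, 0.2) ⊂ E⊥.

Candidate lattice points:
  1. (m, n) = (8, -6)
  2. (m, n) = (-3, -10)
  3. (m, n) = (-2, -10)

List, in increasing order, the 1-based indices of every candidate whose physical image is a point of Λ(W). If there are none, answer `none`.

none

τ' = (4−√20)/2 ≈ -0.236068.
[1] lift (8,-6): star map gives 9.416408; window check -0.2 ≤ 9.416408 < 0.2 is false → out
[2] lift (-3,-10): star map gives -0.639320; window check -0.2 ≤ -0.639320 < 0.2 is false → out
[3] lift (-2,-10): star map gives 0.360680; window check -0.2 ≤ 0.360680 < 0.2 is false → out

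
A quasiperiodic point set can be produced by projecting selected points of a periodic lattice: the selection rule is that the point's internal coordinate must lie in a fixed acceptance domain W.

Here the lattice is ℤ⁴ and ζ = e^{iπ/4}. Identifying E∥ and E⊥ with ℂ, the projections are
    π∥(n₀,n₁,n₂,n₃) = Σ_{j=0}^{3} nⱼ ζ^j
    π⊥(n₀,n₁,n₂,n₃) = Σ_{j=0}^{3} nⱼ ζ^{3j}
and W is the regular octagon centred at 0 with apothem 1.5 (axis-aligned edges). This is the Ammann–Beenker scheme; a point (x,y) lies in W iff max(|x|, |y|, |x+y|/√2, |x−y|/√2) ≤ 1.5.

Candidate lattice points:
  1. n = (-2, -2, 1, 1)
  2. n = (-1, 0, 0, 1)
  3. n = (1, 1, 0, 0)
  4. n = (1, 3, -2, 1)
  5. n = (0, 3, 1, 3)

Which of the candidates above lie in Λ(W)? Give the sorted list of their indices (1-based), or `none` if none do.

Internal map: ζ^{3j} for j=0..3 gives (1,0), (−√2/2,√2/2), (0,−1), (√2/2,√2/2).
candidate 1: n = (-2, -2, 1, 1) → π⊥ ≈ (+0.1213, -1.7071); max(|x|,|y|,|x±y|/√2) = 1.7071 > 1.5 ⇒ ∉ W
candidate 2: n = (-1, 0, 0, 1) → π⊥ ≈ (-0.2929, +0.7071); max(|x|,|y|,|x±y|/√2) = 0.7071 ≤ 1.5 ⇒ ∈ W
candidate 3: n = (1, 1, 0, 0) → π⊥ ≈ (+0.2929, +0.7071); max(|x|,|y|,|x±y|/√2) = 0.7071 ≤ 1.5 ⇒ ∈ W
candidate 4: n = (1, 3, -2, 1) → π⊥ ≈ (-0.4142, +4.8284); max(|x|,|y|,|x±y|/√2) = 4.8284 > 1.5 ⇒ ∉ W
candidate 5: n = (0, 3, 1, 3) → π⊥ ≈ (+0.0000, +3.2426); max(|x|,|y|,|x±y|/√2) = 3.2426 > 1.5 ⇒ ∉ W

2, 3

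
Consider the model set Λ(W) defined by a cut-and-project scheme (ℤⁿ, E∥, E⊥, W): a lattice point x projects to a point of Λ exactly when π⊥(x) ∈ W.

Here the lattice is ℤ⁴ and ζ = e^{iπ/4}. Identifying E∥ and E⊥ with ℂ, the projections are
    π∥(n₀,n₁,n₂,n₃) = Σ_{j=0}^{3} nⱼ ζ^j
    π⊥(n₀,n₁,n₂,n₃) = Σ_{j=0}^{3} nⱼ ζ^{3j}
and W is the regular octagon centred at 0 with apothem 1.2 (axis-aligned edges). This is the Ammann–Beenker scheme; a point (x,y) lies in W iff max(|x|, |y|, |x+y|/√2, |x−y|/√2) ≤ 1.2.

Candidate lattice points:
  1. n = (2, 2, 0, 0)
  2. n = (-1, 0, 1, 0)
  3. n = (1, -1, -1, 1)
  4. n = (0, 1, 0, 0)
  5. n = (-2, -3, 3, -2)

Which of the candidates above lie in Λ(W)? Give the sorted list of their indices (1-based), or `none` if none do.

4

π⊥(n) = n₀ + n₁ζ³ + n₂ζ⁶ + n₃ζ⁹ where ζ = e^{iπ/4}.
candidate 1: n = (2, 2, 0, 0) → π⊥ ≈ (+0.58579, +1.41421); max(|x|,|y|,|x±y|/√2) = 1.41421 > 1.2 ⇒ ∉ W
candidate 2: n = (-1, 0, 1, 0) → π⊥ ≈ (-1.00000, -1.00000); max(|x|,|y|,|x±y|/√2) = 1.41421 > 1.2 ⇒ ∉ W
candidate 3: n = (1, -1, -1, 1) → π⊥ ≈ (+2.41421, +1.00000); max(|x|,|y|,|x±y|/√2) = 2.41421 > 1.2 ⇒ ∉ W
candidate 4: n = (0, 1, 0, 0) → π⊥ ≈ (-0.70711, +0.70711); max(|x|,|y|,|x±y|/√2) = 1.00000 ≤ 1.2 ⇒ ∈ W
candidate 5: n = (-2, -3, 3, -2) → π⊥ ≈ (-1.29289, -6.53553); max(|x|,|y|,|x±y|/√2) = 6.53553 > 1.2 ⇒ ∉ W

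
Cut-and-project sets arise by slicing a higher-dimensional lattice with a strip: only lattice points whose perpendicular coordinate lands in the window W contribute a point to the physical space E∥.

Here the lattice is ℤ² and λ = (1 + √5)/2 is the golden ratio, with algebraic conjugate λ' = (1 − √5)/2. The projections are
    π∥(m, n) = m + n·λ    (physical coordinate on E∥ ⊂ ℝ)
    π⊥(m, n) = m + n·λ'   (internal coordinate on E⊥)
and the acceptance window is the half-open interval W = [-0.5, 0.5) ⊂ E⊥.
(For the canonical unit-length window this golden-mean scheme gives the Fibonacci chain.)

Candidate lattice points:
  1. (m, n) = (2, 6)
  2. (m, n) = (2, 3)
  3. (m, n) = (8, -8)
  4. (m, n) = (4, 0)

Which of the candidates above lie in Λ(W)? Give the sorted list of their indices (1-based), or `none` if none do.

Numerically λ ≈ 1.618034 and λ' = −1/λ ≈ -0.618034.
candidate 1: (m,n)=(2,6) → π∥ = 2+6·λ ≈ 11.708204, π⊥ = 2+6·λ' ≈ -1.708204 ∉ [-0.5, 0.5) ⇒ out
candidate 2: (m,n)=(2,3) → π∥ = 2+3·λ ≈ 6.854102, π⊥ = 2+3·λ' ≈ 0.145898 ∈ [-0.5, 0.5) ⇒ IN Λ
candidate 3: (m,n)=(8,-8) → π∥ = 8-8·λ ≈ -4.944272, π⊥ = 8-8·λ' ≈ 12.944272 ∉ [-0.5, 0.5) ⇒ out
candidate 4: (m,n)=(4,0) → π∥ = 4+0·λ ≈ 4.000000, π⊥ = 4+0·λ' ≈ 4.000000 ∉ [-0.5, 0.5) ⇒ out

2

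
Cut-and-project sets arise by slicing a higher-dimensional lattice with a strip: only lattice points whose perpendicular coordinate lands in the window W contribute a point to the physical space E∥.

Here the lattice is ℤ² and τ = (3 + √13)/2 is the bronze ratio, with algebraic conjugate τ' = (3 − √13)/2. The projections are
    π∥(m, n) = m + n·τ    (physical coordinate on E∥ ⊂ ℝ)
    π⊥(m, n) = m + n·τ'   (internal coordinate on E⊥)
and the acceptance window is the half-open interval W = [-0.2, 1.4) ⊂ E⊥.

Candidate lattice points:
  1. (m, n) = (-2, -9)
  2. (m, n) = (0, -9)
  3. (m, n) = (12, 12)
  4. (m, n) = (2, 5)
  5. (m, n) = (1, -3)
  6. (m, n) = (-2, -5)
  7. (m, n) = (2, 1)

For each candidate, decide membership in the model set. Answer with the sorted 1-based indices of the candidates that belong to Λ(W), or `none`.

1, 4

τ' = (3−√13)/2 ≈ -0.30278.
#1 (-2,-9): internal coord -2 + (-9)·τ' = +0.72498; +0.72498 ∈ [-0.2, 1.4) → IN Λ
#2 (0,-9): internal coord 0 + (-9)·τ' = +2.72498; +2.72498 ∉ [-0.2, 1.4) → out
#3 (12,12): internal coord 12 + (12)·τ' = +8.36669; +8.36669 ∉ [-0.2, 1.4) → out
#4 (2,5): internal coord 2 + (5)·τ' = +0.48612; +0.48612 ∈ [-0.2, 1.4) → IN Λ
#5 (1,-3): internal coord 1 + (-3)·τ' = +1.90833; +1.90833 ∉ [-0.2, 1.4) → out
#6 (-2,-5): internal coord -2 + (-5)·τ' = -0.48612; -0.48612 ∉ [-0.2, 1.4) → out
#7 (2,1): internal coord 2 + (1)·τ' = +1.69722; +1.69722 ∉ [-0.2, 1.4) → out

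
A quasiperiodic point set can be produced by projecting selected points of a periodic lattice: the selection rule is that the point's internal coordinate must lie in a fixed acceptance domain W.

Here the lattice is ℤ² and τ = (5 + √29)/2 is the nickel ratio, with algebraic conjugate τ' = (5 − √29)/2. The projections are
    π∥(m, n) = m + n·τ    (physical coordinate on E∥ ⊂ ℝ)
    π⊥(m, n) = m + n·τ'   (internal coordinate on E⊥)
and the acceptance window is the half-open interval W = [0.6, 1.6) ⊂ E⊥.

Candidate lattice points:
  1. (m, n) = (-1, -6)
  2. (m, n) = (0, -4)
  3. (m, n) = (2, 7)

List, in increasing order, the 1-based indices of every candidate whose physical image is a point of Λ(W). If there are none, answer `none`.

Numerically τ ≈ 5.1926 and τ' = −1/τ ≈ -0.1926.
candidate 1: (m,n)=(-1,-6) → π∥ = -1-6·τ ≈ -32.1555, π⊥ = -1-6·τ' ≈ 0.1555 ∉ [0.6, 1.6) ⇒ out
candidate 2: (m,n)=(0,-4) → π∥ = 0-4·τ ≈ -20.7703, π⊥ = 0-4·τ' ≈ 0.7703 ∈ [0.6, 1.6) ⇒ IN Λ
candidate 3: (m,n)=(2,7) → π∥ = 2+7·τ ≈ 38.3481, π⊥ = 2+7·τ' ≈ 0.6519 ∈ [0.6, 1.6) ⇒ IN Λ

2, 3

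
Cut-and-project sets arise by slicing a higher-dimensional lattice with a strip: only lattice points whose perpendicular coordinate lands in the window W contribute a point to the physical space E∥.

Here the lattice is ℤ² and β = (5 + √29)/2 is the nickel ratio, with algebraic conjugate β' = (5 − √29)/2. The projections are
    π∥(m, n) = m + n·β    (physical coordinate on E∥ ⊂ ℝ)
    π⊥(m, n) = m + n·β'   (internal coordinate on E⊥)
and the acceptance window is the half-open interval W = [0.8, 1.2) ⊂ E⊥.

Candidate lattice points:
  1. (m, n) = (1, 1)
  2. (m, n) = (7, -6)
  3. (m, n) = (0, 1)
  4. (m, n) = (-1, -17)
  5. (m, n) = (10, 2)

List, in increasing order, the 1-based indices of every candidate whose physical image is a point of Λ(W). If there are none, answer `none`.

β' = (5−√29)/2 ≈ -0.192582.
candidate 1: (m,n)=(1,1) → π∥ = 1+1·β ≈ 6.192582, π⊥ = 1+1·β' ≈ 0.807418 ∈ [0.8, 1.2) ⇒ IN Λ
candidate 2: (m,n)=(7,-6) → π∥ = 7-6·β ≈ -24.155494, π⊥ = 7-6·β' ≈ 8.155494 ∉ [0.8, 1.2) ⇒ out
candidate 3: (m,n)=(0,1) → π∥ = 0+1·β ≈ 5.192582, π⊥ = 0+1·β' ≈ -0.192582 ∉ [0.8, 1.2) ⇒ out
candidate 4: (m,n)=(-1,-17) → π∥ = -1-17·β ≈ -89.273901, π⊥ = -1-17·β' ≈ 2.273901 ∉ [0.8, 1.2) ⇒ out
candidate 5: (m,n)=(10,2) → π∥ = 10+2·β ≈ 20.385165, π⊥ = 10+2·β' ≈ 9.614835 ∉ [0.8, 1.2) ⇒ out

1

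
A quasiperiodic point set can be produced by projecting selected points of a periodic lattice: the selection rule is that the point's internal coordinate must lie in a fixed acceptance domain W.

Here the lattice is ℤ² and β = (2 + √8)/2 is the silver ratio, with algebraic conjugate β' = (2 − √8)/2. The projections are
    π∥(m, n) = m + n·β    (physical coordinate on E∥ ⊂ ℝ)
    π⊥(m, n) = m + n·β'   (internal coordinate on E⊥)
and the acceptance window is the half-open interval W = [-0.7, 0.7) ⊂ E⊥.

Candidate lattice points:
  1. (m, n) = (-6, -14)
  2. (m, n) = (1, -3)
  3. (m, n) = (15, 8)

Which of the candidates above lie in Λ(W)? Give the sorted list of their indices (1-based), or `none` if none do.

Compute β' = (2−√8)/2 = -0.414214, so π⊥(m,n) = m -0.414214·n.
[1] lift (-6,-14): star map gives -0.201010; window check -0.7 ≤ -0.201010 < 0.7 is true → IN Λ
[2] lift (1,-3): star map gives 2.242641; window check -0.7 ≤ 2.242641 < 0.7 is false → out
[3] lift (15,8): star map gives 11.686292; window check -0.7 ≤ 11.686292 < 0.7 is false → out

1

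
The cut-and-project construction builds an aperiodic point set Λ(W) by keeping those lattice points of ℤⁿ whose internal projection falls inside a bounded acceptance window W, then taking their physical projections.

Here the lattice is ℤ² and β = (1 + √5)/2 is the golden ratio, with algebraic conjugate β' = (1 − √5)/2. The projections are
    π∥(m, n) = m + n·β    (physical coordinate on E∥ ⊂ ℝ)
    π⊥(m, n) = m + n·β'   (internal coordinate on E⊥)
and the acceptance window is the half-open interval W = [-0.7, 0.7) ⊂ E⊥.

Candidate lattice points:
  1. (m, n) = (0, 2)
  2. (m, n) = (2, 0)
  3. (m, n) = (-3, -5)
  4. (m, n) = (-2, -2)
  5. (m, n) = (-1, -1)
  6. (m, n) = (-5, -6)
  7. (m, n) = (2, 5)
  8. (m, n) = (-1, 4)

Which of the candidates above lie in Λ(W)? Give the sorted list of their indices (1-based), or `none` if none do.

Compute β' = (1−√5)/2 = -0.61803, so π⊥(m,n) = m -0.61803·n.
candidate 1: (m,n)=(0,2) → π∥ = 0+2·β ≈ 3.23607, π⊥ = 0+2·β' ≈ -1.23607 ∉ [-0.7, 0.7) ⇒ out
candidate 2: (m,n)=(2,0) → π∥ = 2+0·β ≈ 2.00000, π⊥ = 2+0·β' ≈ 2.00000 ∉ [-0.7, 0.7) ⇒ out
candidate 3: (m,n)=(-3,-5) → π∥ = -3-5·β ≈ -11.09017, π⊥ = -3-5·β' ≈ 0.09017 ∈ [-0.7, 0.7) ⇒ IN Λ
candidate 4: (m,n)=(-2,-2) → π∥ = -2-2·β ≈ -5.23607, π⊥ = -2-2·β' ≈ -0.76393 ∉ [-0.7, 0.7) ⇒ out
candidate 5: (m,n)=(-1,-1) → π∥ = -1-1·β ≈ -2.61803, π⊥ = -1-1·β' ≈ -0.38197 ∈ [-0.7, 0.7) ⇒ IN Λ
candidate 6: (m,n)=(-5,-6) → π∥ = -5-6·β ≈ -14.70820, π⊥ = -5-6·β' ≈ -1.29180 ∉ [-0.7, 0.7) ⇒ out
candidate 7: (m,n)=(2,5) → π∥ = 2+5·β ≈ 10.09017, π⊥ = 2+5·β' ≈ -1.09017 ∉ [-0.7, 0.7) ⇒ out
candidate 8: (m,n)=(-1,4) → π∥ = -1+4·β ≈ 5.47214, π⊥ = -1+4·β' ≈ -3.47214 ∉ [-0.7, 0.7) ⇒ out

3, 5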